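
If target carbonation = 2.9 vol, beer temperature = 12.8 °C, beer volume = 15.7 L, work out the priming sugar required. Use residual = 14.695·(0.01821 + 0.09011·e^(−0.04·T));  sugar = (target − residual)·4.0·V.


residual = 14.695·(0.01821 + 0.09011·e^(−0.04·12.8)) = 1.0612
sugar = (2.9 − 1.0612)·4.0·15.7

115.4789 g


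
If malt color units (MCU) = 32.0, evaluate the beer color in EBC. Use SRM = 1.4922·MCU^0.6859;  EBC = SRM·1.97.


SRM = 1.4922·32.0^0.6859 = 16.0772
EBC = 16.0772·1.97

31.6720 EBC


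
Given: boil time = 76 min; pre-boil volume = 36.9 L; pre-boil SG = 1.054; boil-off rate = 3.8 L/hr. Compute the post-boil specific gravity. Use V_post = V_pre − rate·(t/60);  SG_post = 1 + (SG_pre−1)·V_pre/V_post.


V_post = 36.9 − 3.8·(76/60) = 32.0867
SG_post = 1 + (1.054 − 1)·36.9/32.0867

1.0621


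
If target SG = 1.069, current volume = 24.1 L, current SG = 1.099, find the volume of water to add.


V_water = V·((SG_curr − 1)/(SG_target − 1) − 1)
V_water = 24.1·((1.099 − 1)/(1.069 − 1) − 1)

10.4783 L


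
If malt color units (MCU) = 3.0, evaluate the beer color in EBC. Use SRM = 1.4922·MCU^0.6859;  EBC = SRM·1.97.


SRM = 1.4922·3.0^0.6859 = 3.1702
EBC = 3.1702·1.97

6.2453 EBC


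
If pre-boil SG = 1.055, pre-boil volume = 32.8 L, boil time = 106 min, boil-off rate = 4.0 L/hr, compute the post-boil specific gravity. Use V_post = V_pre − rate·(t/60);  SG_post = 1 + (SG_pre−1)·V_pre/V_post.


V_post = 32.8 − 4.0·(106/60) = 25.7333
SG_post = 1 + (1.055 − 1)·32.8/25.7333

1.0701


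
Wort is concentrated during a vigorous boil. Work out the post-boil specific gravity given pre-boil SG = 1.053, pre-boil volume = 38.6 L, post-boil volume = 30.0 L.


SG_post = 1 + (SG_pre − 1)·V_pre/V_post
pts_pre = (1.053 − 1)·1000 = 53.0000
pts_post = 53.0000·38.6/30.0 = 68.1933
SG_post = 1 + 68.1933/1000

1.0682


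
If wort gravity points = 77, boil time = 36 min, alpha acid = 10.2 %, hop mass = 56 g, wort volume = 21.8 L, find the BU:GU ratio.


U = 1.65·0.000125^(GP/1000)·(1−e^(−0.04t))/4.15;  IBU = (α/100)·m·U·1000/V;  BU:GU = IBU/GP
U = 1.65·0.000125^(77/1000)·(1−e^(−0.04·36))/4.15 = 0.1519
IBU = (10.2/100)·56·0.1519·1000/21.8 = 39.7920
BU:GU = 39.7920/77

0.5168


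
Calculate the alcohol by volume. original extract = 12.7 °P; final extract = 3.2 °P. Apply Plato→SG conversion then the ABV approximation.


SG = 259/(259 − P);  ABV = (OG − FG)·131.25
OG = 259/(259 − 12.7) = 1.0516
FG = 259/(259 − 3.2) = 1.0125
ABV = (1.0516 − 1.0125)·131.25

5.1258 % ABV


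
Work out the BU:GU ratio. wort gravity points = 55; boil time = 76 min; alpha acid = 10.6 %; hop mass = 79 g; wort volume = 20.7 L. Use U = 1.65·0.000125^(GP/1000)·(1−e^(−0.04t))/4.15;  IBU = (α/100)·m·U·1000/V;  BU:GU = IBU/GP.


U = 1.65·0.000125^(55/1000)·(1−e^(−0.04·76))/4.15 = 0.2309
IBU = (10.6/100)·79·0.2309·1000/20.7 = 93.4202
BU:GU = 93.4202/55

1.6985


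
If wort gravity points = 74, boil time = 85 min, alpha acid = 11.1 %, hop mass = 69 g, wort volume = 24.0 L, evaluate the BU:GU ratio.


U = 1.65·0.000125^(GP/1000)·(1−e^(−0.04t))/4.15;  IBU = (α/100)·m·U·1000/V;  BU:GU = IBU/GP
U = 1.65·0.000125^(74/1000)·(1−e^(−0.04·85))/4.15 = 0.1976
IBU = (11.1/100)·69·0.1976·1000/24.0 = 63.0706
BU:GU = 63.0706/74

0.8523


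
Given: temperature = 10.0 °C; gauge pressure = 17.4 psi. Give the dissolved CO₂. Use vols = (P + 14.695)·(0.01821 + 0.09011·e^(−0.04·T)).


vols = (17.4 + 14.695)·(0.01821 + 0.09011·e^(−0.04·10.0))

2.5231 volumes


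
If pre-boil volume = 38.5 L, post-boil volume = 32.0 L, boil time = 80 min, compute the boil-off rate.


rate = (V_pre − V_post) / (t_min/60)
rate = (38.5 − 32.0) / (80/60)

4.8750 L/hr


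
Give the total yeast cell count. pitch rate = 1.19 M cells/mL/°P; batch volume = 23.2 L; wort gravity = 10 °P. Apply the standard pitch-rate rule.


cells (billions) = rate · V_L · °P
cells = 1.19 · 23.2 · 10

276.0800 billion cells


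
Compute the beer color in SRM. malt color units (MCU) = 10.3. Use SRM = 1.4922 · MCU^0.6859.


SRM = 1.4922 · 10.3^0.6859

7.3881 SRM


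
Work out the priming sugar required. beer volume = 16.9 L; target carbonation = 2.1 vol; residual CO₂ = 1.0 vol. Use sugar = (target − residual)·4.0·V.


sugar = (2.1 − 1.0)·4.0·16.9

74.3600 g


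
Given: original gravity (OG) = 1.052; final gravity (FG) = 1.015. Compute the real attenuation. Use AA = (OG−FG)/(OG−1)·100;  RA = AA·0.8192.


AA = (1.052 − 1.015)/(1.052 − 1)·100 = 71.1538
RA = 71.1538·0.8192

58.2892 %


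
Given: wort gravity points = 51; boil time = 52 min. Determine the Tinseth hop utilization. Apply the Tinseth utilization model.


U = 1.65·0.000125^(GP/1000) · (1 − e^(−0.04·t))/4.15
bigness = 1.65·0.000125^(51/1000) = 1.0433
boil_factor = (1 − e^(−0.04·52))/4.15 = 0.2109
U = 1.0433 · 0.2109

0.2200


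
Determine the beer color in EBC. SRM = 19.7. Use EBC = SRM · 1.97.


EBC = 19.7 · 1.97

38.8090 EBC


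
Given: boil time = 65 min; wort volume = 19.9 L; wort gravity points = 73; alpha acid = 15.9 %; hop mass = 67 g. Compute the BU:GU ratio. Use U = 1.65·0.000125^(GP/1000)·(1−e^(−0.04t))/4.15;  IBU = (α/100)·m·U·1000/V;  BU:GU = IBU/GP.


U = 1.65·0.000125^(73/1000)·(1−e^(−0.04·65))/4.15 = 0.1910
IBU = (15.9/100)·67·0.1910·1000/19.9 = 102.2379
BU:GU = 102.2379/73

1.4005


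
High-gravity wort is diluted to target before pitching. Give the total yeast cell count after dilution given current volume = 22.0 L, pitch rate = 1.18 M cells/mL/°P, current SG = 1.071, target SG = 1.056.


V_w = V·((SG_c−1)/(SG_t−1)−1);  °P = 259 − 259/SG_t;  cells = rate·(V+V_w)·°P
V_w = 22.0·((1.071−1)/(1.056−1)−1) = 5.8929
V_final = 22.0 + 5.8929 = 27.8929
°P = 259 − 259/1.056 = 13.7348
cells = 1.18·27.8929·13.7348

452.0629 billion cells


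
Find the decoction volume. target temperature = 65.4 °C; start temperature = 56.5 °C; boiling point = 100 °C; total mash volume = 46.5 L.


V_dec = V_total·(T_target − T_start)/(T_boil − T_start)
V_dec = 46.5·(65.4 − 56.5)/(100 − 56.5)

9.5138 L


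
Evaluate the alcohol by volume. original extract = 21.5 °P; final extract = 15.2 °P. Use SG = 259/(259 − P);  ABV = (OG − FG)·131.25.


OG = 259/(259 − 21.5) = 1.0905
FG = 259/(259 − 15.2) = 1.0623
ABV = (1.0905 − 1.0623)·131.25

3.6986 % ABV


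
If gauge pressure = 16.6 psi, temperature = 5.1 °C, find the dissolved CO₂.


vols = (P + 14.695)·(0.01821 + 0.09011·e^(−0.04·T))
vols = (16.6 + 14.695)·(0.01821 + 0.09011·e^(−0.04·5.1))

2.8695 volumes


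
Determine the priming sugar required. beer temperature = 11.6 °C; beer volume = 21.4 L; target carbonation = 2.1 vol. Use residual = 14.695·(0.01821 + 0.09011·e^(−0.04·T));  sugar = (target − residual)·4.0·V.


residual = 14.695·(0.01821 + 0.09011·e^(−0.04·11.6)) = 1.1002
sugar = (2.1 − 1.1002)·4.0·21.4

85.5843 g


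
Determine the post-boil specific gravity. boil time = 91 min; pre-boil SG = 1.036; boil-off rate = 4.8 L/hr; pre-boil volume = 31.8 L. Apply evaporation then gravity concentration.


V_post = V_pre − rate·(t/60);  SG_post = 1 + (SG_pre−1)·V_pre/V_post
V_post = 31.8 − 4.8·(91/60) = 24.5200
SG_post = 1 + (1.036 − 1)·31.8/24.5200

1.0467


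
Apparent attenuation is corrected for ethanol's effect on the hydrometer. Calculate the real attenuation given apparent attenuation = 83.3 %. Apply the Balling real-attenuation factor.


RA = AA · 0.8192
RA = 83.3 · 0.8192

68.2394 %


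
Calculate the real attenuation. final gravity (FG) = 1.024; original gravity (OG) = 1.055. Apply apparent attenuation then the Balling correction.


AA = (OG−FG)/(OG−1)·100;  RA = AA·0.8192
AA = (1.055 − 1.024)/(1.055 − 1)·100 = 56.3636
RA = 56.3636·0.8192

46.1731 %


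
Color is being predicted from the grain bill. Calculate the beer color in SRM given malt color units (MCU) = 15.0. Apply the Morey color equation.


SRM = 1.4922 · MCU^0.6859
SRM = 1.4922 · 15.0^0.6859

9.5611 SRM


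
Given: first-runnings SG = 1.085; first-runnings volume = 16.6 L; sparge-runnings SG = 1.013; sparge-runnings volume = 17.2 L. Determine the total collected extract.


total = Σ (SG_i − 1)·1000·V_i
first = (1.085 − 1)·1000·16.6 = 1411.0000
sparge = (1.013 − 1)·1000·17.2 = 223.6000
total = 1411.0000 + 223.6000

1634.6000 gravity·L


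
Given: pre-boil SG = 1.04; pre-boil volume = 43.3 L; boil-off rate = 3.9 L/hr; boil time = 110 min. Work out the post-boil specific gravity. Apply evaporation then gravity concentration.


V_post = V_pre − rate·(t/60);  SG_post = 1 + (SG_pre−1)·V_pre/V_post
V_post = 43.3 − 3.9·(110/60) = 36.1500
SG_post = 1 + (1.04 − 1)·43.3/36.1500

1.0479


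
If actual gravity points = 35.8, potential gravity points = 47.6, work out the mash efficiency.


efficiency = actual / potential × 100
efficiency = 35.8 / 47.6 × 100

75.2101 %


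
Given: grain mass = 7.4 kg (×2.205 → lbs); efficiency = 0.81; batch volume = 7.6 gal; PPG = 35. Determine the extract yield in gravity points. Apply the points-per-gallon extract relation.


points = lbs × PPG × eff / vol
lbs = 7.4 × 2.205 = 16.3170
points = 16.3170 × 35 × 0.81 / 7.6

60.8667 points


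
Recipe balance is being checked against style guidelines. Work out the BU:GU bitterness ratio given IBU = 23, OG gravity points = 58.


BU:GU = IBU / OG_points
BU:GU = 23 / 58

0.3966


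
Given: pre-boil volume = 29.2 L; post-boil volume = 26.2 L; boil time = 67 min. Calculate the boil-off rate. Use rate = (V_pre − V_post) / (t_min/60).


rate = (29.2 − 26.2) / (67/60)

2.6866 L/hr


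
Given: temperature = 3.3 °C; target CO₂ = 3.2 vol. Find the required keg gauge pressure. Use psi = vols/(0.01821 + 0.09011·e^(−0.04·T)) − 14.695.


psi = 3.2/(0.01821 + 0.09011·e^(−0.04·3.3)) − 14.695

18.2346 psi


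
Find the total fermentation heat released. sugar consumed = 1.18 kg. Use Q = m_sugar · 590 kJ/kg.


Q = 1.18 · 590

696.2000 kJ


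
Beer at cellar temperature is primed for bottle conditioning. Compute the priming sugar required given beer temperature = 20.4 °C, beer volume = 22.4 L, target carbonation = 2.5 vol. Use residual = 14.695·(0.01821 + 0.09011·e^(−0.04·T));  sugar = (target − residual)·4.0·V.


residual = 14.695·(0.01821 + 0.09011·e^(−0.04·20.4)) = 0.8531
sugar = (2.5 − 0.8531)·4.0·22.4

147.5588 g


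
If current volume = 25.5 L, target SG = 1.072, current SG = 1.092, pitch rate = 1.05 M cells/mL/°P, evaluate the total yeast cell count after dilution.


V_w = V·((SG_c−1)/(SG_t−1)−1);  °P = 259 − 259/SG_t;  cells = rate·(V+V_w)·°P
V_w = 25.5·((1.092−1)/(1.072−1)−1) = 7.0833
V_final = 25.5 + 7.0833 = 32.5833
°P = 259 − 259/1.072 = 17.3955
cells = 1.05·32.5833·17.3955

595.1443 billion cells


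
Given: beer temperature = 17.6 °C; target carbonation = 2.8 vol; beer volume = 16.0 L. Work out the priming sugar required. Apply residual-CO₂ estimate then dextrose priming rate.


residual = 14.695·(0.01821 + 0.09011·e^(−0.04·T));  sugar = (target − residual)·4.0·V
residual = 14.695·(0.01821 + 0.09011·e^(−0.04·17.6)) = 0.9225
sugar = (2.8 − 0.9225)·4.0·16.0

120.1579 g


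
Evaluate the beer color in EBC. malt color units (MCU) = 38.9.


SRM = 1.4922·MCU^0.6859;  EBC = SRM·1.97
SRM = 1.4922·38.9^0.6859 = 18.3812
EBC = 18.3812·1.97

36.2109 EBC


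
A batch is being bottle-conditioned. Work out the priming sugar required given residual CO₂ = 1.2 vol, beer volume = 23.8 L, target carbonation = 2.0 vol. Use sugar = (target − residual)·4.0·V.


sugar = (2.0 − 1.2)·4.0·23.8

76.1600 g


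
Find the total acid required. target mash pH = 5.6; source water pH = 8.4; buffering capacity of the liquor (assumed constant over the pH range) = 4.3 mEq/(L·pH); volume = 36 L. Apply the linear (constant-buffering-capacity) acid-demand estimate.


acid = buffering capacity · (pH_source − pH_target) · V
acid = 4.3 · (8.4 − 5.6) · 36

433.4400 mEq


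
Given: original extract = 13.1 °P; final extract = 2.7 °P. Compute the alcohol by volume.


SG = 259/(259 − P);  ABV = (OG − FG)·131.25
OG = 259/(259 − 13.1) = 1.0533
FG = 259/(259 − 2.7) = 1.0105
ABV = (1.0533 − 1.0105)·131.25

5.6095 % ABV


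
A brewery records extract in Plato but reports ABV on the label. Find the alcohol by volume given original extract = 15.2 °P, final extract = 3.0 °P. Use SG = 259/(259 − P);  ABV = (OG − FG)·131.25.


OG = 259/(259 − 15.2) = 1.0623
FG = 259/(259 − 3.0) = 1.0117
ABV = (1.0623 − 1.0117)·131.25

6.6449 % ABV


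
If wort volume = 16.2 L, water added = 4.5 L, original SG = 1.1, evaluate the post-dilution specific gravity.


SG_new = 1 + (SG_old − 1)·V_old/(V_old + V_water)
pts = (1.1 − 1)·1000·16.2/(16.2 + 4.5) = 78.2609
SG_new = 1 + 78.2609/1000

1.0783


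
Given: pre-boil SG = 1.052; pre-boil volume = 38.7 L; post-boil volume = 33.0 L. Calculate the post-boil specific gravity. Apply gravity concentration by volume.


SG_post = 1 + (SG_pre − 1)·V_pre/V_post
pts_pre = (1.052 − 1)·1000 = 52.0000
pts_post = 52.0000·38.7/33.0 = 60.9818
SG_post = 1 + 60.9818/1000

1.0610


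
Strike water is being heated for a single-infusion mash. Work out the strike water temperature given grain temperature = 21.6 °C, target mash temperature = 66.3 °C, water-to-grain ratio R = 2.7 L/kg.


T_strike = (0.41/R)·(T_mash − T_grain) + T_mash
T_strike = (0.41/2.7)·(66.3 − 21.6) + 66.3

73.0878 °C


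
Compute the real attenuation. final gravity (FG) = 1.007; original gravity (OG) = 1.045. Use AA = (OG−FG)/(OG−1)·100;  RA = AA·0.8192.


AA = (1.045 − 1.007)/(1.045 − 1)·100 = 84.4444
RA = 84.4444·0.8192

69.1769 %


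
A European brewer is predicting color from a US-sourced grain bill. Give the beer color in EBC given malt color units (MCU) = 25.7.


SRM = 1.4922·MCU^0.6859;  EBC = SRM·1.97
SRM = 1.4922·25.7^0.6859 = 13.8325
EBC = 13.8325·1.97

27.2500 EBC


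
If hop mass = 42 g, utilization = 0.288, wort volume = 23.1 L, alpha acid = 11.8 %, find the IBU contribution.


IBU = (α/100)·mass·U·1000 / V
IBU = (11.8/100)·42·0.288·1000 / 23.1

61.7891 IBU


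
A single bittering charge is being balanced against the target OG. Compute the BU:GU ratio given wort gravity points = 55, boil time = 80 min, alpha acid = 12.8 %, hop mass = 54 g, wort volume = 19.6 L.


U = 1.65·0.000125^(GP/1000)·(1−e^(−0.04t))/4.15;  IBU = (α/100)·m·U·1000/V;  BU:GU = IBU/GP
U = 1.65·0.000125^(55/1000)·(1−e^(−0.04·80))/4.15 = 0.2326
IBU = (12.8/100)·54·0.2326·1000/19.6 = 82.0427
BU:GU = 82.0427/55

1.4917


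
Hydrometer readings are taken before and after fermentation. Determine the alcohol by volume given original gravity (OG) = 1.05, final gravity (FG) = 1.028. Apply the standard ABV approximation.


ABV = (OG − FG) · 131.25
ABV = (1.05 − 1.028) · 131.25

2.8875 % ABV


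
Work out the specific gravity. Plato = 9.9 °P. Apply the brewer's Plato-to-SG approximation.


SG = 259/(259 − P)
SG = 259/(259 − 9.9)

1.0397


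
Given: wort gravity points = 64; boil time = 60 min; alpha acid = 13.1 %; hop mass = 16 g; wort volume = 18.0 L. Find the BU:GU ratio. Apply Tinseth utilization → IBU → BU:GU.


U = 1.65·0.000125^(GP/1000)·(1−e^(−0.04t))/4.15;  IBU = (α/100)·m·U·1000/V;  BU:GU = IBU/GP
U = 1.65·0.000125^(64/1000)·(1−e^(−0.04·60))/4.15 = 0.2034
IBU = (13.1/100)·16·0.2034·1000/18.0 = 23.6840
BU:GU = 23.6840/64

0.3701


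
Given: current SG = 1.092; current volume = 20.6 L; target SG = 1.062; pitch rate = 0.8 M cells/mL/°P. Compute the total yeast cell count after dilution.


V_w = V·((SG_c−1)/(SG_t−1)−1);  °P = 259 − 259/SG_t;  cells = rate·(V+V_w)·°P
V_w = 20.6·((1.092−1)/(1.062−1)−1) = 9.9677
V_final = 20.6 + 9.9677 = 30.5677
°P = 259 − 259/1.062 = 15.1205
cells = 0.8·30.5677·15.1205

369.7603 billion cells


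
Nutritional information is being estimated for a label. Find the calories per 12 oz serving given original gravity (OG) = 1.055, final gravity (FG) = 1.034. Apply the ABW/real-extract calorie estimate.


ABW = (OG−FG)·131.25·0.79/FG;  °P = 259 − 259/SG (for OG→OE and FG→AE);  RE = 0.1808·OE + 0.8192·AE;  Cal = (6.9·ABW + 4·(RE−0.1))·FG·3.55
ABW = (1.055 − 1.034)·131.25·0.79/1.034 = 2.1058
OE = 259 − 259/1.055 = 13.5024 °P
AE = 259 − 259/1.034 = 8.5164 °P
RE = 0.1808·13.5024 + 0.8192·8.5164 = 9.4179 °P
Cal = (6.9·2.1058 + 4·(9.4179−0.1))·1.034·3.55

190.1491 kcal


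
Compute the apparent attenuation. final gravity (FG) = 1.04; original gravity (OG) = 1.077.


AA = (OG − FG)/(OG − 1) · 100
AA = (1.077 − 1.04)/(1.077 − 1) · 100

48.0519 %


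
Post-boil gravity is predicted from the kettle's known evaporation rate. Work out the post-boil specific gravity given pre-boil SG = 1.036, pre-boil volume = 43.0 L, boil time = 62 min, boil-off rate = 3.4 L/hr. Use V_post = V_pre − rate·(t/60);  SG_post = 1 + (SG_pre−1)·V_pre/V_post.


V_post = 43.0 − 3.4·(62/60) = 39.4867
SG_post = 1 + (1.036 − 1)·43.0/39.4867

1.0392


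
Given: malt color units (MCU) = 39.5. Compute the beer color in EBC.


SRM = 1.4922·MCU^0.6859;  EBC = SRM·1.97
SRM = 1.4922·39.5^0.6859 = 18.5752
EBC = 18.5752·1.97

36.5931 EBC


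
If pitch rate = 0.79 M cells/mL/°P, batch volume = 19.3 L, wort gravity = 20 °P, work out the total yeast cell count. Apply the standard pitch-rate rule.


cells (billions) = rate · V_L · °P
cells = 0.79 · 19.3 · 20

304.9400 billion cells


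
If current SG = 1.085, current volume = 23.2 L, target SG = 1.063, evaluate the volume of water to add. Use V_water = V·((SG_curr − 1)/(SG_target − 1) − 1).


V_water = 23.2·((1.085 − 1)/(1.063 − 1) − 1)

8.1016 L


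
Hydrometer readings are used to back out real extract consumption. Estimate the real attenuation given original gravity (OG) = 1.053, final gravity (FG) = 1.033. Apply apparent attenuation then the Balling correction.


AA = (OG−FG)/(OG−1)·100;  RA = AA·0.8192
AA = (1.053 − 1.033)/(1.053 − 1)·100 = 37.7358
RA = 37.7358·0.8192

30.9132 %


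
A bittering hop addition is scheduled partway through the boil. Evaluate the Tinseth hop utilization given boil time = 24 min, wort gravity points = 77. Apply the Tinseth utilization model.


U = 1.65·0.000125^(GP/1000) · (1 − e^(−0.04·t))/4.15
bigness = 1.65·0.000125^(77/1000) = 0.8259
boil_factor = (1 − e^(−0.04·24))/4.15 = 0.1487
U = 0.8259 · 0.1487

0.1228


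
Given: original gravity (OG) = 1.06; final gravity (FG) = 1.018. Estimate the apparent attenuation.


AA = (OG − FG)/(OG − 1) · 100
AA = (1.06 − 1.018)/(1.06 − 1) · 100

70.0000 %


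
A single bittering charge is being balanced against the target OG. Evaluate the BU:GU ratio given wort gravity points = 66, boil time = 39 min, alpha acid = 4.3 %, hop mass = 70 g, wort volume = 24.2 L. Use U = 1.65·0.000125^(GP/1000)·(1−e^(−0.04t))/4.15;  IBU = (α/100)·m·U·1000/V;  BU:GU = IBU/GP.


U = 1.65·0.000125^(66/1000)·(1−e^(−0.04·39))/4.15 = 0.1735
IBU = (4.3/100)·70·0.1735·1000/24.2 = 21.5842
BU:GU = 21.5842/66

0.3270


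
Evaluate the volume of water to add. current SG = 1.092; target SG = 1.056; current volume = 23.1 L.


V_water = V·((SG_curr − 1)/(SG_target − 1) − 1)
V_water = 23.1·((1.092 − 1)/(1.056 − 1) − 1)

14.8500 L


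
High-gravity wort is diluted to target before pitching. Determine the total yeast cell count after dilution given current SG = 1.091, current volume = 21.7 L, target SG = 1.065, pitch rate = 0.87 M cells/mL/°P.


V_w = V·((SG_c−1)/(SG_t−1)−1);  °P = 259 − 259/SG_t;  cells = rate·(V+V_w)·°P
V_w = 21.7·((1.091−1)/(1.065−1)−1) = 8.6800
V_final = 21.7 + 8.6800 = 30.3800
°P = 259 − 259/1.065 = 15.8075
cells = 0.87·30.3800·15.8075

417.8020 billion cells


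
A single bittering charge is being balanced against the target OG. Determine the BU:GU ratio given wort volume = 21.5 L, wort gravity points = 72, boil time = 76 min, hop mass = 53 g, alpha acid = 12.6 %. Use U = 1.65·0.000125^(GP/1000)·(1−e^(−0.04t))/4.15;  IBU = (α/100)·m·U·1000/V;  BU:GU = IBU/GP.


U = 1.65·0.000125^(72/1000)·(1−e^(−0.04·76))/4.15 = 0.1982
IBU = (12.6/100)·53·0.1982·1000/21.5 = 61.5650
BU:GU = 61.5650/72

0.8551


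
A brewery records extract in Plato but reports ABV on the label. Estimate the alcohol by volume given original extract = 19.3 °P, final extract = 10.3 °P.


SG = 259/(259 − P);  ABV = (OG − FG)·131.25
OG = 259/(259 − 19.3) = 1.0805
FG = 259/(259 − 10.3) = 1.0414
ABV = (1.0805 − 1.0414)·131.25

5.1321 % ABV


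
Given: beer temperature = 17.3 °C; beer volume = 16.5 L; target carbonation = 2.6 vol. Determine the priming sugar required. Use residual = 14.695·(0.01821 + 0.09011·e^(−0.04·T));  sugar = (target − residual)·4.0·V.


residual = 14.695·(0.01821 + 0.09011·e^(−0.04·17.3)) = 0.9304
sugar = (2.6 − 0.9304)·4.0·16.5

110.1910 g


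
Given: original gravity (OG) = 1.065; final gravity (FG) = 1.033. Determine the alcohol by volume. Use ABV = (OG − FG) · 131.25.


ABV = (1.065 − 1.033) · 131.25

4.2000 % ABV


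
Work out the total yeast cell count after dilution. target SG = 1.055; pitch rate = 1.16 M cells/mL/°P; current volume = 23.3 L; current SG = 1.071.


V_w = V·((SG_c−1)/(SG_t−1)−1);  °P = 259 − 259/SG_t;  cells = rate·(V+V_w)·°P
V_w = 23.3·((1.071−1)/(1.055−1)−1) = 6.7782
V_final = 23.3 + 6.7782 = 30.0782
°P = 259 − 259/1.055 = 13.5024
cells = 1.16·30.0782·13.5024

471.1070 billion cells


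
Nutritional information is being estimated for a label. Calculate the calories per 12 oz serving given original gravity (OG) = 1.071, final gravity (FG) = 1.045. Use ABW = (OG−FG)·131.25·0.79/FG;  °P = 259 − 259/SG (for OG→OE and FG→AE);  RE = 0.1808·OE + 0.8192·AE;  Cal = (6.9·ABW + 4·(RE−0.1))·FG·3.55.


ABW = (1.071 − 1.045)·131.25·0.79/1.045 = 2.5798
OE = 259 − 259/1.071 = 17.1699 °P
AE = 259 − 259/1.045 = 11.1531 °P
RE = 0.1808·17.1699 + 0.8192·11.1531 = 12.2410 °P
Cal = (6.9·2.5798 + 4·(12.2410−0.1))·1.045·3.55

246.1950 kcal


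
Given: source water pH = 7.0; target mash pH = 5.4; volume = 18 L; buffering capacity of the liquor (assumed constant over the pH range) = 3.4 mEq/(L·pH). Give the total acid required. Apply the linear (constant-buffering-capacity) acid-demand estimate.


acid = buffering capacity · (pH_source − pH_target) · V
acid = 3.4 · (7.0 − 5.4) · 18

97.9200 mEq


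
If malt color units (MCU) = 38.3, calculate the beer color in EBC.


SRM = 1.4922·MCU^0.6859;  EBC = SRM·1.97
SRM = 1.4922·38.3^0.6859 = 18.1862
EBC = 18.1862·1.97

35.8269 EBC


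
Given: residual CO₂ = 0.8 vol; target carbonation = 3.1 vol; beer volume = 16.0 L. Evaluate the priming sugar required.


sugar = (target − residual)·4.0·V
sugar = (3.1 − 0.8)·4.0·16.0

147.2000 g


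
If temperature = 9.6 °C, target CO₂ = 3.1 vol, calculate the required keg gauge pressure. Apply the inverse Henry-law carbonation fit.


psi = vols/(0.01821 + 0.09011·e^(−0.04·T)) − 14.695
psi = 3.1/(0.01821 + 0.09011·e^(−0.04·9.6)) − 14.695

24.2562 psi


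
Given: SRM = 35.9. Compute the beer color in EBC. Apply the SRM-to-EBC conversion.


EBC = SRM · 1.97
EBC = 35.9 · 1.97

70.7230 EBC


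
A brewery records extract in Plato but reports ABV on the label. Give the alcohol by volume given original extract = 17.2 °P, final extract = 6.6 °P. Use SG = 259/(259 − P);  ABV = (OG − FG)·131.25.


OG = 259/(259 − 17.2) = 1.0711
FG = 259/(259 − 6.6) = 1.0261
ABV = (1.0711 − 1.0261)·131.25

5.9042 % ABV


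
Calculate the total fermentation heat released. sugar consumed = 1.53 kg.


Q = m_sugar · 590 kJ/kg
Q = 1.53 · 590

902.7000 kJ


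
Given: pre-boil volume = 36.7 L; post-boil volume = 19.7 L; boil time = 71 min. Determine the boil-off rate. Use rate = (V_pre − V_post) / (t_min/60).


rate = (36.7 − 19.7) / (71/60)

14.3662 L/hr


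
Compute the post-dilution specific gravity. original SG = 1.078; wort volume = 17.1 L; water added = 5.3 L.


SG_new = 1 + (SG_old − 1)·V_old/(V_old + V_water)
pts = (1.078 − 1)·1000·17.1/(17.1 + 5.3) = 59.5446
SG_new = 1 + 59.5446/1000

1.0595


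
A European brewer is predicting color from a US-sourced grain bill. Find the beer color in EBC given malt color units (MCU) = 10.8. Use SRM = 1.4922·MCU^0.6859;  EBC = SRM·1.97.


SRM = 1.4922·10.8^0.6859 = 7.6322
EBC = 7.6322·1.97

15.0355 EBC


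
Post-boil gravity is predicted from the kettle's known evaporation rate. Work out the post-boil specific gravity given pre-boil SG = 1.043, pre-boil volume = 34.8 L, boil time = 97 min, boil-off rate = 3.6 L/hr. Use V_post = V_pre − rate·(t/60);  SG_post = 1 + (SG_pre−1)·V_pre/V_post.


V_post = 34.8 − 3.6·(97/60) = 28.9800
SG_post = 1 + (1.043 − 1)·34.8/28.9800

1.0516


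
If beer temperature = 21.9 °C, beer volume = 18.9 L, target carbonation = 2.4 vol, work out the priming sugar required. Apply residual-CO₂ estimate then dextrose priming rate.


residual = 14.695·(0.01821 + 0.09011·e^(−0.04·T));  sugar = (target − residual)·4.0·V
residual = 14.695·(0.01821 + 0.09011·e^(−0.04·21.9)) = 0.8190
sugar = (2.4 − 0.8190)·4.0·18.9

119.5207 g


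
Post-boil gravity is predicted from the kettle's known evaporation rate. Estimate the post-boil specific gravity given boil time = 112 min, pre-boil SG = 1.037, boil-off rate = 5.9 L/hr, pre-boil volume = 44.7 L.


V_post = V_pre − rate·(t/60);  SG_post = 1 + (SG_pre−1)·V_pre/V_post
V_post = 44.7 − 5.9·(112/60) = 33.6867
SG_post = 1 + (1.037 − 1)·44.7/33.6867

1.0491


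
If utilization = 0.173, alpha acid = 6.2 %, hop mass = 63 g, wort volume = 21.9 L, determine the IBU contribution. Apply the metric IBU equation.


IBU = (α/100)·mass·U·1000 / V
IBU = (6.2/100)·63·0.173·1000 / 21.9

30.8556 IBU


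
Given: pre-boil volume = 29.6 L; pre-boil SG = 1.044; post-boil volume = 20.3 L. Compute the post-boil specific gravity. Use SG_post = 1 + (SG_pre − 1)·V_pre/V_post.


pts_pre = (1.044 − 1)·1000 = 44.0000
pts_post = 44.0000·29.6/20.3 = 64.1576
SG_post = 1 + 64.1576/1000

1.0642


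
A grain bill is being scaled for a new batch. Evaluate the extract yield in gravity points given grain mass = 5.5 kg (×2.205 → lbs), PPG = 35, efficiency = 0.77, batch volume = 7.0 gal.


points = lbs × PPG × eff / vol
lbs = 5.5 × 2.205 = 12.1275
points = 12.1275 × 35 × 0.77 / 7.0

46.6909 points


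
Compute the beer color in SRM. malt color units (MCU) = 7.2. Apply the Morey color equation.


SRM = 1.4922 · MCU^0.6859
SRM = 1.4922 · 7.2^0.6859

5.7792 SRM


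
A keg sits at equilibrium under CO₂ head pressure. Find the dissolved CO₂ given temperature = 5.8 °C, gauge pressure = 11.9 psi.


vols = (P + 14.695)·(0.01821 + 0.09011·e^(−0.04·T))
vols = (11.9 + 14.695)·(0.01821 + 0.09011·e^(−0.04·5.8))

2.3846 volumes


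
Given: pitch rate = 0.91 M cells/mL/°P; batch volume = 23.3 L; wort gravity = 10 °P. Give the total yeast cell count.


cells (billions) = rate · V_L · °P
cells = 0.91 · 23.3 · 10

212.0300 billion cells


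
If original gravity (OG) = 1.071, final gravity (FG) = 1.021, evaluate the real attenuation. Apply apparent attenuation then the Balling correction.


AA = (OG−FG)/(OG−1)·100;  RA = AA·0.8192
AA = (1.071 − 1.021)/(1.071 − 1)·100 = 70.4225
RA = 70.4225·0.8192

57.6901 %


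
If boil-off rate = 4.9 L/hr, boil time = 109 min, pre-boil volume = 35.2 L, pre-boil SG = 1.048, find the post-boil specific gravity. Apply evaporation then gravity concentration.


V_post = V_pre − rate·(t/60);  SG_post = 1 + (SG_pre−1)·V_pre/V_post
V_post = 35.2 − 4.9·(109/60) = 26.2983
SG_post = 1 + (1.048 − 1)·35.2/26.2983

1.0642


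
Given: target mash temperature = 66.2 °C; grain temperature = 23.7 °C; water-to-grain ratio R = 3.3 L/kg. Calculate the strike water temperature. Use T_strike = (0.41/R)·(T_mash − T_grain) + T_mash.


T_strike = (0.41/3.3)·(66.2 − 23.7) + 66.2

71.4803 °C


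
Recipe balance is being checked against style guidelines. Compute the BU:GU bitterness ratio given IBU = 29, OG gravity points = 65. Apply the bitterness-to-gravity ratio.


BU:GU = IBU / OG_points
BU:GU = 29 / 65

0.4462


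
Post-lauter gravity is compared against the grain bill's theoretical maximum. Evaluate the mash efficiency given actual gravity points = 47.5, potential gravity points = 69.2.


efficiency = actual / potential × 100
efficiency = 47.5 / 69.2 × 100

68.6416 %


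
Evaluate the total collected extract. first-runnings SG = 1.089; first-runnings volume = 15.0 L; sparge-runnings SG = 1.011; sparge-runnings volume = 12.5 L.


total = Σ (SG_i − 1)·1000·V_i
first = (1.089 − 1)·1000·15.0 = 1335.0000
sparge = (1.011 − 1)·1000·12.5 = 137.5000
total = 1335.0000 + 137.5000

1472.5000 gravity·L


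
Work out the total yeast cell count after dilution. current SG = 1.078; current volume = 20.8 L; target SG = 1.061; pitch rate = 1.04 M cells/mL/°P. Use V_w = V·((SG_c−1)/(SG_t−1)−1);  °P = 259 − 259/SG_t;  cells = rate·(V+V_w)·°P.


V_w = 20.8·((1.078−1)/(1.061−1)−1) = 5.7967
V_final = 20.8 + 5.7967 = 26.5967
°P = 259 − 259/1.061 = 14.8907
cells = 1.04·26.5967·14.8907

411.8847 billion cells


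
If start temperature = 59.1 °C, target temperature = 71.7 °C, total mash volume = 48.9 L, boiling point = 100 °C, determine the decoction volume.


V_dec = V_total·(T_target − T_start)/(T_boil − T_start)
V_dec = 48.9·(71.7 − 59.1)/(100 − 59.1)

15.0645 L


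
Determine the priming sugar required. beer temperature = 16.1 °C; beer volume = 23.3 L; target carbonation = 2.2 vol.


residual = 14.695·(0.01821 + 0.09011·e^(−0.04·T));  sugar = (target − residual)·4.0·V
residual = 14.695·(0.01821 + 0.09011·e^(−0.04·16.1)) = 0.9630
sugar = (2.2 − 0.9630)·4.0·23.3

115.2855 g


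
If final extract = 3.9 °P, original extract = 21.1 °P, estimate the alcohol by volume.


SG = 259/(259 − P);  ABV = (OG − FG)·131.25
OG = 259/(259 − 21.1) = 1.0887
FG = 259/(259 − 3.9) = 1.0153
ABV = (1.0887 − 1.0153)·131.25

9.6344 % ABV


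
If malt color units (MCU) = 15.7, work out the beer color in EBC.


SRM = 1.4922·MCU^0.6859;  EBC = SRM·1.97
SRM = 1.4922·15.7^0.6859 = 9.8649
EBC = 9.8649·1.97

19.4339 EBC


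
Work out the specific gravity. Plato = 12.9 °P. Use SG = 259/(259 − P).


SG = 259/(259 − 12.9)

1.0524


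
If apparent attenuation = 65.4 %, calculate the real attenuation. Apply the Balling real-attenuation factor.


RA = AA · 0.8192
RA = 65.4 · 0.8192

53.5757 %


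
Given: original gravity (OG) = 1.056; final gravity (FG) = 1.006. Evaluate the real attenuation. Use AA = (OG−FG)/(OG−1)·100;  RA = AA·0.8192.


AA = (1.056 − 1.006)/(1.056 − 1)·100 = 89.2857
RA = 89.2857·0.8192

73.1429 %


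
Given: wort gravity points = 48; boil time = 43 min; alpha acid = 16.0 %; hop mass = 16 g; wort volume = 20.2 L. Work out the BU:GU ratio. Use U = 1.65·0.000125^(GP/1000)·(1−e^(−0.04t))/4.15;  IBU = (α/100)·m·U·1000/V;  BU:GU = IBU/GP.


U = 1.65·0.000125^(48/1000)·(1−e^(−0.04·43))/4.15 = 0.2120
IBU = (16.0/100)·16·0.2120·1000/20.2 = 26.8710
BU:GU = 26.8710/48

0.5598


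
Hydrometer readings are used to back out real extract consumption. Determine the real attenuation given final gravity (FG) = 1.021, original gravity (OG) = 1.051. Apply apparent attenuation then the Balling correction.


AA = (OG−FG)/(OG−1)·100;  RA = AA·0.8192
AA = (1.051 − 1.021)/(1.051 − 1)·100 = 58.8235
RA = 58.8235·0.8192

48.1882 %


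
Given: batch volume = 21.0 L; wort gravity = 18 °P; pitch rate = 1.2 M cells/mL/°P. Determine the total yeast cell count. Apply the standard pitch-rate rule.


cells (billions) = rate · V_L · °P
cells = 1.2 · 21.0 · 18

453.6000 billion cells


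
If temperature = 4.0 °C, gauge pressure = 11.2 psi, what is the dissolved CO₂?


vols = (P + 14.695)·(0.01821 + 0.09011·e^(−0.04·T))
vols = (11.2 + 14.695)·(0.01821 + 0.09011·e^(−0.04·4.0))

2.4599 volumes


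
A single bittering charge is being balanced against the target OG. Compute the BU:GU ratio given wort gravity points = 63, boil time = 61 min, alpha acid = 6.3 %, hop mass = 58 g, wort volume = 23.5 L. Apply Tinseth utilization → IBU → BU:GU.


U = 1.65·0.000125^(GP/1000)·(1−e^(−0.04t))/4.15;  IBU = (α/100)·m·U·1000/V;  BU:GU = IBU/GP
U = 1.65·0.000125^(63/1000)·(1−e^(−0.04·61))/4.15 = 0.2060
IBU = (6.3/100)·58·0.2060·1000/23.5 = 32.0358
BU:GU = 32.0358/63

0.5085


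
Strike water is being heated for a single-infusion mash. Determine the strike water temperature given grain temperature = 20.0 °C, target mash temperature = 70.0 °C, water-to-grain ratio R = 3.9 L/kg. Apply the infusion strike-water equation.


T_strike = (0.41/R)·(T_mash − T_grain) + T_mash
T_strike = (0.41/3.9)·(70.0 − 20.0) + 70.0

75.2564 °C


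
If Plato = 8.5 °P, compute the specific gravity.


SG = 259/(259 − P)
SG = 259/(259 − 8.5)

1.0339


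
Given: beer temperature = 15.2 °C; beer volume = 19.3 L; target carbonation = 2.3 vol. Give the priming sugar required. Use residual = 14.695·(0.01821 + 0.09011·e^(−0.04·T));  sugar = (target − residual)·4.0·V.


residual = 14.695·(0.01821 + 0.09011·e^(−0.04·15.2)) = 0.9885
sugar = (2.3 − 0.9885)·4.0·19.3

101.2460 g


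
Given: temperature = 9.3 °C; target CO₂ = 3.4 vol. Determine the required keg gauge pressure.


psi = vols/(0.01821 + 0.09011·e^(−0.04·T)) − 14.695
psi = 3.4/(0.01821 + 0.09011·e^(−0.04·9.3)) − 14.695

27.6316 psi


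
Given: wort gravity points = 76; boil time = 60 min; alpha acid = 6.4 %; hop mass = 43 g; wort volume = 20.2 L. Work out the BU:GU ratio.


U = 1.65·0.000125^(GP/1000)·(1−e^(−0.04t))/4.15;  IBU = (α/100)·m·U·1000/V;  BU:GU = IBU/GP
U = 1.65·0.000125^(76/1000)·(1−e^(−0.04·60))/4.15 = 0.1826
IBU = (6.4/100)·43·0.1826·1000/20.2 = 24.8769
BU:GU = 24.8769/76

0.3273


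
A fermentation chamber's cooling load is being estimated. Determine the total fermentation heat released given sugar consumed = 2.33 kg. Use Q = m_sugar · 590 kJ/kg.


Q = 2.33 · 590

1374.7000 kJ


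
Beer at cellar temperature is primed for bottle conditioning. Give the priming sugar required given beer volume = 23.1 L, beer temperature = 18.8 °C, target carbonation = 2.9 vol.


residual = 14.695·(0.01821 + 0.09011·e^(−0.04·T));  sugar = (target − residual)·4.0·V
residual = 14.695·(0.01821 + 0.09011·e^(−0.04·18.8)) = 0.8918
sugar = (2.9 − 0.8918)·4.0·23.1

185.5542 g


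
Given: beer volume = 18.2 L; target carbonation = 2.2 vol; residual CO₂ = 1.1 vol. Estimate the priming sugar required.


sugar = (target − residual)·4.0·V
sugar = (2.2 − 1.1)·4.0·18.2

80.0800 g


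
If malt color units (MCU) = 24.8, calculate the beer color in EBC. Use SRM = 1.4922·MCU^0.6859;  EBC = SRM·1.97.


SRM = 1.4922·24.8^0.6859 = 13.4984
EBC = 13.4984·1.97

26.5918 EBC


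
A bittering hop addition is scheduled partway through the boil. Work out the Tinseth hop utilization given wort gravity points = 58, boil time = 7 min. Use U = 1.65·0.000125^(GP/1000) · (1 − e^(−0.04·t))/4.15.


bigness = 1.65·0.000125^(58/1000) = 0.9797
boil_factor = (1 − e^(−0.04·7))/4.15 = 0.0588
U = 0.9797 · 0.0588

0.0577


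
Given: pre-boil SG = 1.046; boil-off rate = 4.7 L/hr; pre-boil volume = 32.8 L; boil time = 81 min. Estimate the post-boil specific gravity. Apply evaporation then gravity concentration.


V_post = V_pre − rate·(t/60);  SG_post = 1 + (SG_pre−1)·V_pre/V_post
V_post = 32.8 − 4.7·(81/60) = 26.4550
SG_post = 1 + (1.046 − 1)·32.8/26.4550

1.0570


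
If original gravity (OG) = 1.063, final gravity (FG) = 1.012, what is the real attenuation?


AA = (OG−FG)/(OG−1)·100;  RA = AA·0.8192
AA = (1.063 − 1.012)/(1.063 − 1)·100 = 80.9524
RA = 80.9524·0.8192

66.3162 %


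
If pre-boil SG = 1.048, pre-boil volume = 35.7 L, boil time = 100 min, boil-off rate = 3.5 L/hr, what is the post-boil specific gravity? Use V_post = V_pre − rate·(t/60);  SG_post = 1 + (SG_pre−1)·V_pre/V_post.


V_post = 35.7 − 3.5·(100/60) = 29.8667
SG_post = 1 + (1.048 − 1)·35.7/29.8667

1.0574


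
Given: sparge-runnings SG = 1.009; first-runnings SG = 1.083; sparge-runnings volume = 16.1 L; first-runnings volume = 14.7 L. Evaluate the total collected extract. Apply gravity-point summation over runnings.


total = Σ (SG_i − 1)·1000·V_i
first = (1.083 − 1)·1000·14.7 = 1220.1000
sparge = (1.009 − 1)·1000·16.1 = 144.9000
total = 1220.1000 + 144.9000

1365.0000 gravity·L


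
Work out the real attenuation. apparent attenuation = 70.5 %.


RA = AA · 0.8192
RA = 70.5 · 0.8192

57.7536 %


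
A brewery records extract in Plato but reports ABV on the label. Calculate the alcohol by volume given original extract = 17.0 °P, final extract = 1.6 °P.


SG = 259/(259 − P);  ABV = (OG − FG)·131.25
OG = 259/(259 − 17.0) = 1.0702
FG = 259/(259 − 1.6) = 1.0062
ABV = (1.0702 − 1.0062)·131.25

8.4042 % ABV


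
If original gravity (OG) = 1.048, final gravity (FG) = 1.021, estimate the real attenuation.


AA = (OG−FG)/(OG−1)·100;  RA = AA·0.8192
AA = (1.048 − 1.021)/(1.048 − 1)·100 = 56.2500
RA = 56.2500·0.8192

46.0800 %


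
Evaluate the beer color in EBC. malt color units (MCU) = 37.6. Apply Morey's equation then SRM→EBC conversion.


SRM = 1.4922·MCU^0.6859;  EBC = SRM·1.97
SRM = 1.4922·37.6^0.6859 = 17.9576
EBC = 17.9576·1.97

35.3765 EBC


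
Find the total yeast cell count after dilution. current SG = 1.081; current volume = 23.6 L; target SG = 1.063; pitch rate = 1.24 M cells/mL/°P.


V_w = V·((SG_c−1)/(SG_t−1)−1);  °P = 259 − 259/SG_t;  cells = rate·(V+V_w)·°P
V_w = 23.6·((1.081−1)/(1.063−1)−1) = 6.7429
V_final = 23.6 + 6.7429 = 30.3429
°P = 259 − 259/1.063 = 15.3500
cells = 1.24·30.3429·15.3500

577.5442 billion cells


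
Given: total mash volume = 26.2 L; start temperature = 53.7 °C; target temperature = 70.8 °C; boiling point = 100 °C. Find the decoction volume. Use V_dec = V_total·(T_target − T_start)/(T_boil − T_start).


V_dec = 26.2·(70.8 − 53.7)/(100 − 53.7)

9.6765 L


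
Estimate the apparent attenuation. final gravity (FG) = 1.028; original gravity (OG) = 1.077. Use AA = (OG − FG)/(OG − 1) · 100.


AA = (1.077 − 1.028)/(1.077 − 1) · 100

63.6364 %


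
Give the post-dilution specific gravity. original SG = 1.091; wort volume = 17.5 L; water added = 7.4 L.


SG_new = 1 + (SG_old − 1)·V_old/(V_old + V_water)
pts = (1.091 − 1)·1000·17.5/(17.5 + 7.4) = 63.9558
SG_new = 1 + 63.9558/1000

1.0640


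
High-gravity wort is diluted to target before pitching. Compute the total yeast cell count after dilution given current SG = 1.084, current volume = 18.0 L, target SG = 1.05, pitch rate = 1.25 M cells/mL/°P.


V_w = V·((SG_c−1)/(SG_t−1)−1);  °P = 259 − 259/SG_t;  cells = rate·(V+V_w)·°P
V_w = 18.0·((1.084−1)/(1.05−1)−1) = 12.2400
V_final = 18.0 + 12.2400 = 30.2400
°P = 259 − 259/1.05 = 12.3333
cells = 1.25·30.2400·12.3333

466.2000 billion cells
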